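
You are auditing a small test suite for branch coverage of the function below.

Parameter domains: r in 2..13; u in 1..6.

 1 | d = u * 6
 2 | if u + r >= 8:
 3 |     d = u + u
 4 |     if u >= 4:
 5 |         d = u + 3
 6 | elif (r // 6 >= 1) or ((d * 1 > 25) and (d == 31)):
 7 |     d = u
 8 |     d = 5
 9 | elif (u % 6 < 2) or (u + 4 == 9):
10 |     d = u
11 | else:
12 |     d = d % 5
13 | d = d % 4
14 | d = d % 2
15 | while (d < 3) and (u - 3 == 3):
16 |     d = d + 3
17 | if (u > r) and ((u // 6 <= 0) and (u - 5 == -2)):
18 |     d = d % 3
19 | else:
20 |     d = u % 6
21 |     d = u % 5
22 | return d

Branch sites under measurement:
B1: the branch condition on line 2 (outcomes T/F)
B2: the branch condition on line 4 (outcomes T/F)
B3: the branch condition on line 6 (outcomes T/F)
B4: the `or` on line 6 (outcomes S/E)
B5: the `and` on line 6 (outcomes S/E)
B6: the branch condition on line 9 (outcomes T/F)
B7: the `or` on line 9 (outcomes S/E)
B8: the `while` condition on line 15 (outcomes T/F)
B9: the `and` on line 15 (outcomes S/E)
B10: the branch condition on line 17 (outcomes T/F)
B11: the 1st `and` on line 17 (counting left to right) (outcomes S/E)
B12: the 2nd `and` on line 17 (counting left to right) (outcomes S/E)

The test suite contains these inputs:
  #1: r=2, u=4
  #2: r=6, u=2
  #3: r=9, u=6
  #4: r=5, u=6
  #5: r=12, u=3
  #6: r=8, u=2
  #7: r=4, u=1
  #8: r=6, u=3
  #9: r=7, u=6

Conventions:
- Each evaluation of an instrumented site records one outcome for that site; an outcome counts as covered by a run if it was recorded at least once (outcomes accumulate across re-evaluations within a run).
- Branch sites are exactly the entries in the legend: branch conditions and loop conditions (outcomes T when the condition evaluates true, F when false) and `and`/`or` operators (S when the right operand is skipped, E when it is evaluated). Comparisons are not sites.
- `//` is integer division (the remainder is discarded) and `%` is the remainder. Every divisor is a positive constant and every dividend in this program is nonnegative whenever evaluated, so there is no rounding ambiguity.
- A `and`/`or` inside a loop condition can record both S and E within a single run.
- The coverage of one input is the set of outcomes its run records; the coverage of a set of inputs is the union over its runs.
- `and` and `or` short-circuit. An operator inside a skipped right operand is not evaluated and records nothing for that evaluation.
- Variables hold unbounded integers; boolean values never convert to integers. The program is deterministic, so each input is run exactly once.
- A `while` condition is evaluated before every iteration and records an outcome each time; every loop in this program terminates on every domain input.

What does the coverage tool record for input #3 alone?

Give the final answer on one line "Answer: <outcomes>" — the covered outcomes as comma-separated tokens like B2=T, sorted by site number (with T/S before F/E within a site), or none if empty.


Event log for input #3 (r=9, u=6):
  B1->T, B2->T, B9->E, B8->T, B9->S, B8->F, B11->S, B10->F
deduplicating events, the covered set is: B1=T, B2=T, B8=T, B8=F, B9=S, B9=E, B10=F, B11=S
Answer: B1=T, B2=T, B8=T, B8=F, B9=S, B9=E, B10=F, B11=S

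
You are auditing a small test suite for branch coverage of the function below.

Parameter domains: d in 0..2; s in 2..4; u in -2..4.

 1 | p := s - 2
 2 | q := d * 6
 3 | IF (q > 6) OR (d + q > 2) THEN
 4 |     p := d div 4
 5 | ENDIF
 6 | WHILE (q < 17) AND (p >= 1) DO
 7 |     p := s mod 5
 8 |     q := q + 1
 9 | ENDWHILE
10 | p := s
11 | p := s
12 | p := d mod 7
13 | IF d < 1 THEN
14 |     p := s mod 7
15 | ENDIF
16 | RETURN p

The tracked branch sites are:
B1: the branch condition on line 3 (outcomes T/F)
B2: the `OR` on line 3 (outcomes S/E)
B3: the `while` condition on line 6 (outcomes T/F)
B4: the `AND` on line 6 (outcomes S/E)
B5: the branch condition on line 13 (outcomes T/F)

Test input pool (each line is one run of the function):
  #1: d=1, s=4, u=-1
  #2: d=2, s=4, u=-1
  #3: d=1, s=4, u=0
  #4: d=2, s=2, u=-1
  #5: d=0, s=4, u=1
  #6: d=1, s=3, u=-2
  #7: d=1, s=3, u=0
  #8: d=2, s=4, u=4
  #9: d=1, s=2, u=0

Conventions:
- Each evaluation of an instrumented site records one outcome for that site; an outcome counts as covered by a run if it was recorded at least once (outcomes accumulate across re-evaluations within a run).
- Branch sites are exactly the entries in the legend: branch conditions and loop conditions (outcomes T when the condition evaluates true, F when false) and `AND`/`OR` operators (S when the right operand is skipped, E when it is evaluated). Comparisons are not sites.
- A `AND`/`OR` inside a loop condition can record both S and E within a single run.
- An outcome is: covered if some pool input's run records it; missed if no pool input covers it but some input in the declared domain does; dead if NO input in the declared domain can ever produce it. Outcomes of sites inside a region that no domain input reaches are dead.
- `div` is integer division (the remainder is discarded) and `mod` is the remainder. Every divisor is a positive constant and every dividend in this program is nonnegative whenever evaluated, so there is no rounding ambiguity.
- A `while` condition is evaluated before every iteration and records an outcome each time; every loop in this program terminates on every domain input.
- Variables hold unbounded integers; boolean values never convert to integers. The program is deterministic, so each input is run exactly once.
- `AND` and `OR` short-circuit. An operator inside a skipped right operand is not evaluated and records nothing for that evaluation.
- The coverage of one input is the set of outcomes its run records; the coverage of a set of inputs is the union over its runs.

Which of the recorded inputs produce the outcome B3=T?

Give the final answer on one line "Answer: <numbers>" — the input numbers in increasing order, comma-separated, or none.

input #1 (d=1, s=4, u=-1): does not record B3=T
input #2 (d=2, s=4, u=-1): does not record B3=T
input #3 (d=1, s=4, u=0): does not record B3=T
input #4 (d=2, s=2, u=-1): does not record B3=T
input #5 (d=0, s=4, u=1): records B3=T
input #6 (d=1, s=3, u=-2): does not record B3=T
input #7 (d=1, s=3, u=0): does not record B3=T
input #8 (d=2, s=4, u=4): does not record B3=T
input #9 (d=1, s=2, u=0): does not record B3=T

Answer: 5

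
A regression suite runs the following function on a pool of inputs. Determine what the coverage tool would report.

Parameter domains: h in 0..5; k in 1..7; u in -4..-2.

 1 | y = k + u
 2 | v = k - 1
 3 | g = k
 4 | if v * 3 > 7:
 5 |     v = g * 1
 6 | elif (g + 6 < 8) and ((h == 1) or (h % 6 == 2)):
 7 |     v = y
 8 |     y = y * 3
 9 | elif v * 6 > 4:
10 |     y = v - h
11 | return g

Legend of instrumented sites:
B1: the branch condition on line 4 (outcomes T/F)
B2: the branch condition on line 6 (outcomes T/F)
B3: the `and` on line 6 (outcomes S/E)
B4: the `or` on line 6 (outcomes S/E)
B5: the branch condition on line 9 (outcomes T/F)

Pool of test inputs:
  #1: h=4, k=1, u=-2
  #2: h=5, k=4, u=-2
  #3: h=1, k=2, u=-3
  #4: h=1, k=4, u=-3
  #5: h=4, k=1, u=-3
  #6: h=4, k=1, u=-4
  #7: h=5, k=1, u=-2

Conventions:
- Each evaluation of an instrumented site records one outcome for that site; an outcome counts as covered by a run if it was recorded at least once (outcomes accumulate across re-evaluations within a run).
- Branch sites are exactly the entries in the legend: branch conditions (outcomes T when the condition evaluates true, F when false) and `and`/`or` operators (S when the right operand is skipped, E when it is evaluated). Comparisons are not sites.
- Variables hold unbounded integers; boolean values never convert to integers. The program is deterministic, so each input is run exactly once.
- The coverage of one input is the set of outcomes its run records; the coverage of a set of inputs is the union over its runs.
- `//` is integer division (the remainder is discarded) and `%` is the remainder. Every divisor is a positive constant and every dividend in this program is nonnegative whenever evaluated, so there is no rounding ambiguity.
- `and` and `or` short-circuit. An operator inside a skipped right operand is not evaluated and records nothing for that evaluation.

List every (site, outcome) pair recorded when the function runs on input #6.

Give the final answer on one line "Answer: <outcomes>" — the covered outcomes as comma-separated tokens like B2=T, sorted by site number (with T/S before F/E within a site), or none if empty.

Tracing the run of input #6 (h=4, k=1, u=-4):
  B1->F, B3->E, B4->E, B2->F, B5->F
as a set, this run covers: B1=F, B2=F, B3=E, B4=E, B5=F

Answer: B1=F, B2=F, B3=E, B4=E, B5=F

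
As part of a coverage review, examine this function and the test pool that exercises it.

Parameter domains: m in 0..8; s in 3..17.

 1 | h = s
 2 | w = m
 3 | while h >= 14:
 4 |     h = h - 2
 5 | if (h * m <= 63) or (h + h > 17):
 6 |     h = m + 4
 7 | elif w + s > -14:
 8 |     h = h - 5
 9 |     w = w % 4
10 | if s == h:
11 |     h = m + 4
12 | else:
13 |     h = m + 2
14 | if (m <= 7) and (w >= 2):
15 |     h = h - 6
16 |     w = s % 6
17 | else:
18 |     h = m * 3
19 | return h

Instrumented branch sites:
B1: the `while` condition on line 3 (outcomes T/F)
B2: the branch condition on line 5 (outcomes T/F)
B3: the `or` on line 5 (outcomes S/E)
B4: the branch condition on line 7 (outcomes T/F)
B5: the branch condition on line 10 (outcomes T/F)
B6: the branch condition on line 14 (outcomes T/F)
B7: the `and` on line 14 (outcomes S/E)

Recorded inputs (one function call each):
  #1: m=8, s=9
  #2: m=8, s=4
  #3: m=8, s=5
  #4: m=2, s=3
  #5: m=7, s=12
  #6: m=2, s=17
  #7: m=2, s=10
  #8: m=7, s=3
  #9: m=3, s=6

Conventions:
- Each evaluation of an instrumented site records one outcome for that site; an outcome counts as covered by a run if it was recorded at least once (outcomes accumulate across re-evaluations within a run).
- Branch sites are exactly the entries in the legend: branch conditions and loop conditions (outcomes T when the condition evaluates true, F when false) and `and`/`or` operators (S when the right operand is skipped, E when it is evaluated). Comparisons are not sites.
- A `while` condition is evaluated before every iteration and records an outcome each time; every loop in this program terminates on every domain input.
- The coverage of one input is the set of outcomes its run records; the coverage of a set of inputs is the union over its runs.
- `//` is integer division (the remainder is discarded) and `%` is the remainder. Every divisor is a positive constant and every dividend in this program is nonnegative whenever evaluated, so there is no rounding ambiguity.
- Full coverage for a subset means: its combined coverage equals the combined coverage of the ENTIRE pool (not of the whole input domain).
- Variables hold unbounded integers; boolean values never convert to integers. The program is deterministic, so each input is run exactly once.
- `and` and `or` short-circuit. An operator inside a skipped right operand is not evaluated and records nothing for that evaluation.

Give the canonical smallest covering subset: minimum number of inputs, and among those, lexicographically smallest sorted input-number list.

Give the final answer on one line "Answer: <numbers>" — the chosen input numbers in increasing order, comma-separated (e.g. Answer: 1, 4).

#1 (m=8, s=9) -> B1->F, B3->E, B2->T, B5->F, B7->S, B6->F; covered: B1=F, B2=T, B3=E, B5=F, B6=F, B7=S
#2 (m=8, s=4) -> B1->F, B3->S, B2->T, B5->F, B7->S, B6->F; covered: B1=F, B2=T, B3=S, B5=F, B6=F, B7=S
#3 (m=8, s=5) -> B1->F, B3->S, B2->T, B5->F, B7->S, B6->F; covered: B1=F, B2=T, B3=S, B5=F, B6=F, B7=S
#4 (m=2, s=3) -> B1->F, B3->S, B2->T, B5->F, B7->E, B6->T; covered: B1=F, B2=T, B3=S, B5=F, B6=T, B7=E
#5 (m=7, s=12) -> B1->F, B3->E, B2->T, B5->F, B7->E, B6->T; covered: B1=F, B2=T, B3=E, B5=F, B6=T, B7=E
#6 (m=2, s=17) -> B1->T, B1->T, B1->F, B3->S, B2->T, B5->F, B7->E, B6->T; covered: B1=T, B1=F, B2=T, B3=S, B5=F, B6=T, B7=E
#7 (m=2, s=10) -> B1->F, B3->S, B2->T, B5->F, B7->E, B6->T; covered: B1=F, B2=T, B3=S, B5=F, B6=T, B7=E
#8 (m=7, s=3) -> B1->F, B3->S, B2->T, B5->F, B7->E, B6->T; covered: B1=F, B2=T, B3=S, B5=F, B6=T, B7=E
#9 (m=3, s=6) -> B1->F, B3->S, B2->T, B5->F, B7->E, B6->T; covered: B1=F, B2=T, B3=S, B5=F, B6=T, B7=E
union over all inputs: B1=T, B1=F, B2=T, B3=S, B3=E, B5=F, B6=T, B6=F, B7=S, B7=E (10 outcomes)
every size-1 subset falls short of the 10 outcomes (best: 7/10)
at size 2, {1, 6} reaches all 10 outcomes; every lexicographically earlier size-2 subset fails

Answer: 1, 6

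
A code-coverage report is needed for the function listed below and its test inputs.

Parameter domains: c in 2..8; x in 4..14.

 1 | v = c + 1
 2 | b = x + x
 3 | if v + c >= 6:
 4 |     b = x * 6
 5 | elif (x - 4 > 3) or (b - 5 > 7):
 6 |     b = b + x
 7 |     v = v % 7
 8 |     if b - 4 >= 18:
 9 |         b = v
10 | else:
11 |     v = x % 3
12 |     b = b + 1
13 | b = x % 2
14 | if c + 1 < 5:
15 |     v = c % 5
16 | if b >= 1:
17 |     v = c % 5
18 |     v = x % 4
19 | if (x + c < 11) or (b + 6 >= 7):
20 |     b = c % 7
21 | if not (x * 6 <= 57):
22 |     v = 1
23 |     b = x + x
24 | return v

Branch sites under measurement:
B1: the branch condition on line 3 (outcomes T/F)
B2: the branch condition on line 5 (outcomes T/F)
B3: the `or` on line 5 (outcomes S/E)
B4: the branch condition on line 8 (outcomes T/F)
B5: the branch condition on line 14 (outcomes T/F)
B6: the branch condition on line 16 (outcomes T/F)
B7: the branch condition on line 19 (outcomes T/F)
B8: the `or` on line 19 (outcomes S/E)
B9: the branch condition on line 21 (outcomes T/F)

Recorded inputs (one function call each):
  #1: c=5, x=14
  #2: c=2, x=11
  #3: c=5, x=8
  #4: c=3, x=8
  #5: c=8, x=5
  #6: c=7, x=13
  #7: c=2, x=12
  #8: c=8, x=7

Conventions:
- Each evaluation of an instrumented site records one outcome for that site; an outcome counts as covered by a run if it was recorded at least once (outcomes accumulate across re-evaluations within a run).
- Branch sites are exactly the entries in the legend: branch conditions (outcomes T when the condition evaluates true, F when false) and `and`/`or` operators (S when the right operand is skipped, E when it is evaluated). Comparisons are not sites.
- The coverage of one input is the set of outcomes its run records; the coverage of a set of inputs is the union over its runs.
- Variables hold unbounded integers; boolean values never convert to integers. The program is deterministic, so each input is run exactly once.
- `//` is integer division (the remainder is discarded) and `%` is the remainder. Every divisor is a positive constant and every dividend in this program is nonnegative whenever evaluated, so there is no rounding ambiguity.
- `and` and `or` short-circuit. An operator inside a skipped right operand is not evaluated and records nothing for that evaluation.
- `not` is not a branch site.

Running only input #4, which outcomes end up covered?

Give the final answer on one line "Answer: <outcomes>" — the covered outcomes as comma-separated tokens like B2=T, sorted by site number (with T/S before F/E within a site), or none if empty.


Tracing the run of input #4 (c=3, x=8):
  B1->T, B5->T, B6->F, B8->E, B7->F, B9->F
distinct outcomes covered: B1=T, B5=T, B6=F, B7=F, B8=E, B9=F
Answer: B1=T, B5=T, B6=F, B7=F, B8=E, B9=F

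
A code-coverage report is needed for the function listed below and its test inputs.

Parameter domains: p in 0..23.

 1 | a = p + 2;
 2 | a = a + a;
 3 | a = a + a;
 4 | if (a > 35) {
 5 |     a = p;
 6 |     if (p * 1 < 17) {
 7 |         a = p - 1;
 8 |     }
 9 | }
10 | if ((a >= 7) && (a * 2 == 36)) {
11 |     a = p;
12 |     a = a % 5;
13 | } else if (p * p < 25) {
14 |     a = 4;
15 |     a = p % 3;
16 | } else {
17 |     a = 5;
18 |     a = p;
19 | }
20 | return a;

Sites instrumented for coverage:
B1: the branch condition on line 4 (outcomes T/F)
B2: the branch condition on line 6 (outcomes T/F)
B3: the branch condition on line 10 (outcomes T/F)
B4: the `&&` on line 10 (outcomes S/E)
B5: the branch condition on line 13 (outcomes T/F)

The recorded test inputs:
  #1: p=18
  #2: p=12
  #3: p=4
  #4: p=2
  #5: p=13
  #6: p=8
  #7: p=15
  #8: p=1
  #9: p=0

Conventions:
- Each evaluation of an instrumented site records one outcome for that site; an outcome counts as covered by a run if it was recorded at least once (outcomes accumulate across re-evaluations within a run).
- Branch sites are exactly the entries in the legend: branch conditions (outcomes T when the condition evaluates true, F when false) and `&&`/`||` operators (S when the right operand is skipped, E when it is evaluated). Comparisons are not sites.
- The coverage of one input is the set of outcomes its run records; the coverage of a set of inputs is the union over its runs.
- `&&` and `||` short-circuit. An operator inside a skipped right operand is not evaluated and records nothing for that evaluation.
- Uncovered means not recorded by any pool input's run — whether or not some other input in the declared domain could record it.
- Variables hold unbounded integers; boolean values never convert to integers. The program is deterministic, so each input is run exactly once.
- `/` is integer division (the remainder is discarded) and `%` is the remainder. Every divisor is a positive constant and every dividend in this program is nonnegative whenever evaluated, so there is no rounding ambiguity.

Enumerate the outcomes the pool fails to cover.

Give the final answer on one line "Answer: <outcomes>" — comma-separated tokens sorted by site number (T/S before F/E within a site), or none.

input #1, p=18: events B1->T, B2->F, B4->E, B3->T; outcomes B1=T, B2=F, B3=T, B4=E
input #2, p=12: events B1->T, B2->T, B4->E, B3->F, B5->F; outcomes B1=T, B2=T, B3=F, B4=E, B5=F
input #3, p=4: events B1->F, B4->E, B3->F, B5->T; outcomes B1=F, B3=F, B4=E, B5=T
input #4, p=2: events B1->F, B4->E, B3->F, B5->T; outcomes B1=F, B3=F, B4=E, B5=T
input #5, p=13: events B1->T, B2->T, B4->E, B3->F, B5->F; outcomes B1=T, B2=T, B3=F, B4=E, B5=F
input #6, p=8: events B1->T, B2->T, B4->E, B3->F, B5->F; outcomes B1=T, B2=T, B3=F, B4=E, B5=F
input #7, p=15: events B1->T, B2->T, B4->E, B3->F, B5->F; outcomes B1=T, B2=T, B3=F, B4=E, B5=F
input #8, p=1: events B1->F, B4->E, B3->F, B5->T; outcomes B1=F, B3=F, B4=E, B5=T
input #9, p=0: events B1->F, B4->E, B3->F, B5->T; outcomes B1=F, B3=F, B4=E, B5=T
union over the pool: B1=T, B1=F, B2=T, B2=F, B3=T, B3=F, B4=E, B5=T, B5=F
uncovered (1 of 10): B4=S

Answer: B4=S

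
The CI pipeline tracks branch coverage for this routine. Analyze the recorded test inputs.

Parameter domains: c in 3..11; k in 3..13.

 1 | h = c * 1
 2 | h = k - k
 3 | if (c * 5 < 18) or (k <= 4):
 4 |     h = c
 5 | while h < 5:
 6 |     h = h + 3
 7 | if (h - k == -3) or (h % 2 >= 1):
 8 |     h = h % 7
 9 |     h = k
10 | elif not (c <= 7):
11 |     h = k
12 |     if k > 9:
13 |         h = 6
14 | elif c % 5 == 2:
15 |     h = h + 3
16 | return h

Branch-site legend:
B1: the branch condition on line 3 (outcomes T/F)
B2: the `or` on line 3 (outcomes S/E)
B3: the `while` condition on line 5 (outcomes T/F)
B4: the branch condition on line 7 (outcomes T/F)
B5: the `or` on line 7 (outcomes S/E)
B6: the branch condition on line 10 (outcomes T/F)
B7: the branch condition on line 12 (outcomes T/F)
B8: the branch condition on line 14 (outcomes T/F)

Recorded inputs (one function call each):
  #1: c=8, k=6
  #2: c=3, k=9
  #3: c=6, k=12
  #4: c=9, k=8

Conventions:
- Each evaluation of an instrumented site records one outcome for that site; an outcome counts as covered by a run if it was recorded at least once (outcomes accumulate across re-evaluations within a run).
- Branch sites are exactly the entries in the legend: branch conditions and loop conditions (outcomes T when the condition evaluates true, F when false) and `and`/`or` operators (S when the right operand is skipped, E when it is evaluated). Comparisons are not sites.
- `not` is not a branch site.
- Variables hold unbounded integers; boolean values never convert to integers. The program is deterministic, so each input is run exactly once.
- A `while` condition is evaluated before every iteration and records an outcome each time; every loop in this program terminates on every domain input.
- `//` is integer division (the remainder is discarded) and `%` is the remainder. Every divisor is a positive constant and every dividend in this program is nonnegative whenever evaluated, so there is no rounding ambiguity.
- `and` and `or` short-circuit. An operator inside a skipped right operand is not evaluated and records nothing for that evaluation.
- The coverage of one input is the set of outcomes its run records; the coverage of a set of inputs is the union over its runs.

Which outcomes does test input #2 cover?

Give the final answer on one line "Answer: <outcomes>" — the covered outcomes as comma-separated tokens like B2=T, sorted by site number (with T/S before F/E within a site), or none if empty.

Running input #2 (c=3, k=9), event by event:
  B2->S, B1->T, B3->T, B3->F, B5->S, B4->T
collecting distinct outcomes: B1=T, B2=S, B3=T, B3=F, B4=T, B5=S

Answer: B1=T, B2=S, B3=T, B3=F, B4=T, B5=S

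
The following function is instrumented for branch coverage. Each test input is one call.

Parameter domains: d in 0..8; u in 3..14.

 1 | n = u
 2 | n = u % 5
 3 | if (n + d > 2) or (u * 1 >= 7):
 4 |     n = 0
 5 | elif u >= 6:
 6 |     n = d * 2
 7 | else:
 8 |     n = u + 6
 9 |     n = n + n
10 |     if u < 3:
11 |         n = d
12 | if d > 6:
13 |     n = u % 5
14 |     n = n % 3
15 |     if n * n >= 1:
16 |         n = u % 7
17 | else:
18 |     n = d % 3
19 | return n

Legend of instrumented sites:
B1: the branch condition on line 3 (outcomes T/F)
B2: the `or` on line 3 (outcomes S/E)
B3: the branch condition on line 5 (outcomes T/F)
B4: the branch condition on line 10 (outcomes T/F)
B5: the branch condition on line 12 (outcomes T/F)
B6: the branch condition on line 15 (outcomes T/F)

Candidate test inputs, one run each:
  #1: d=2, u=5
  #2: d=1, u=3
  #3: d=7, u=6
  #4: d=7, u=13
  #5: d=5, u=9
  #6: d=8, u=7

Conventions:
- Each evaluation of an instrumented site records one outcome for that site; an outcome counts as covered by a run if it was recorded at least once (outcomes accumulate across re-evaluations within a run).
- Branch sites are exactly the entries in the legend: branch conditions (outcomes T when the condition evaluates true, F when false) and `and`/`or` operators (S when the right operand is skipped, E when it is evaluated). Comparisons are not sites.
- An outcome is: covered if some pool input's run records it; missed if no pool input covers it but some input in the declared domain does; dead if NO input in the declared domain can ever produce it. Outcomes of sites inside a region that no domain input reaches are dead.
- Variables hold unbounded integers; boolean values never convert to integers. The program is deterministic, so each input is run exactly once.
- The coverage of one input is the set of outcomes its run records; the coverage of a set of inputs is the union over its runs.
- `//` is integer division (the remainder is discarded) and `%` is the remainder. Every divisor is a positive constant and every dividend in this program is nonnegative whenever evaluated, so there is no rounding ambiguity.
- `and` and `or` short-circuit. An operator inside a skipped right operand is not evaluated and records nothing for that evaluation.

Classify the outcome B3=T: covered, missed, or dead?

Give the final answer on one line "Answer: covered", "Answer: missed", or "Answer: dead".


no pool input records B3=T
but domain input (d=0, u=6) does record it -> reachable, so missed
Answer: missed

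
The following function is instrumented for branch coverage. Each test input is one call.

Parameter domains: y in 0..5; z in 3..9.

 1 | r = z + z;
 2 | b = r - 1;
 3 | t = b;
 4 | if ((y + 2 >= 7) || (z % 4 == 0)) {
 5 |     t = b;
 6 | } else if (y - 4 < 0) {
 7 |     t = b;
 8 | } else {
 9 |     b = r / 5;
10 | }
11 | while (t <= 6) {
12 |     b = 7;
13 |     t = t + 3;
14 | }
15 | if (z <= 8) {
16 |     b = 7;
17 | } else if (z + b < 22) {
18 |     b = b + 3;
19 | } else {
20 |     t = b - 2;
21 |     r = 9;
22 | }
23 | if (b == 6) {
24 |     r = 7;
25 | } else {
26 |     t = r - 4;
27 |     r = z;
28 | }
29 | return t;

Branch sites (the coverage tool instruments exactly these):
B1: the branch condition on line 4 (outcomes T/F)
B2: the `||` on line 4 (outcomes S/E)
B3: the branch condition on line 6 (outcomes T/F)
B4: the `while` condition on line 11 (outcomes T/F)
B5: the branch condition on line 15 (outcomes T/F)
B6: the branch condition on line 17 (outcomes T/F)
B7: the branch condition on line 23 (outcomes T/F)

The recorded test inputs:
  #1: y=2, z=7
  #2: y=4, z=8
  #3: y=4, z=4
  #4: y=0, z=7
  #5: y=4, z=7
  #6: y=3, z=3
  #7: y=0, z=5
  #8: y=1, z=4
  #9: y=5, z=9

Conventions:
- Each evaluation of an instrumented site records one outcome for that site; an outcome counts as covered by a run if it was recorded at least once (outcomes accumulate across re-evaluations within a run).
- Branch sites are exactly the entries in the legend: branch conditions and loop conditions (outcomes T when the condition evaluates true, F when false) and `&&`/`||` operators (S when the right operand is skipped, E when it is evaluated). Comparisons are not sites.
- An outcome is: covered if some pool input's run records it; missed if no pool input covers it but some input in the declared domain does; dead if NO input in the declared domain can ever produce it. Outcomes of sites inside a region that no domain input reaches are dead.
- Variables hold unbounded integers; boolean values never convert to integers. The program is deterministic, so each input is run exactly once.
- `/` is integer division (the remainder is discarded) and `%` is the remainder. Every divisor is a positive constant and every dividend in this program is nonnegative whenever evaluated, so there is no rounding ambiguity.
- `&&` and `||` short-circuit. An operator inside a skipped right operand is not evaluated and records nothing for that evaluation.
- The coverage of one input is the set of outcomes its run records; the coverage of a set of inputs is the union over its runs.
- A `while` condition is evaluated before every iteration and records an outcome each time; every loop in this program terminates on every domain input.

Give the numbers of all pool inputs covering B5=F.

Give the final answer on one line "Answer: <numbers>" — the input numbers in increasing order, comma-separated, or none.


input #1 (y=2, z=7): misses B5=F
input #2 (y=4, z=8): misses B5=F
input #3 (y=4, z=4): misses B5=F
input #4 (y=0, z=7): misses B5=F
input #5 (y=4, z=7): misses B5=F
input #6 (y=3, z=3): misses B5=F
input #7 (y=0, z=5): misses B5=F
input #8 (y=1, z=4): misses B5=F
input #9 (y=5, z=9): covers B5=F
Answer: 9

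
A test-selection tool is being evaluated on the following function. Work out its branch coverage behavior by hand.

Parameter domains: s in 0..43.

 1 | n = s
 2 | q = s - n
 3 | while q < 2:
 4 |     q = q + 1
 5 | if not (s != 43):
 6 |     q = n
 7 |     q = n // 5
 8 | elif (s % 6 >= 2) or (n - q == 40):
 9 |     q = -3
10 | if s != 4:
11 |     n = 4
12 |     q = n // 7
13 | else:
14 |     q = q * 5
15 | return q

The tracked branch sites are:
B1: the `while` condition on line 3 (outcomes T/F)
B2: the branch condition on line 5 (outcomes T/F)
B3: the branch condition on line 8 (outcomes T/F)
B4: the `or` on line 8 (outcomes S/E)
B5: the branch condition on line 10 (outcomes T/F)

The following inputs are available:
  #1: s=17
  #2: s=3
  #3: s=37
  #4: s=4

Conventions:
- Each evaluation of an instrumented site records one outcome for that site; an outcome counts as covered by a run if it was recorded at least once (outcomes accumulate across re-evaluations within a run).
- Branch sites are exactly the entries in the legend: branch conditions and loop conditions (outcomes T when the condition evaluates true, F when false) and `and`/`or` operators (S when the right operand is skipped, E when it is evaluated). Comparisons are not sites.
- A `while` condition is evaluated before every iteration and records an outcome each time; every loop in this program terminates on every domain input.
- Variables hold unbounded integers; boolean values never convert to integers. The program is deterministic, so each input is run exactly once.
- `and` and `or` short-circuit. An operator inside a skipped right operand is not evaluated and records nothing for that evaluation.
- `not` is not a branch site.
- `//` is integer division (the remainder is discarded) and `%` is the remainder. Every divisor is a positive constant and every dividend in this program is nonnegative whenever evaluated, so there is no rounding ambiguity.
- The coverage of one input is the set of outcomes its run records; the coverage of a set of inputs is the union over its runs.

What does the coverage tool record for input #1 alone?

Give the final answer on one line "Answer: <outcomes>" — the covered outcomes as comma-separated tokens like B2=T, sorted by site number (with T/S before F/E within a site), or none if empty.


Running input #1 (s=17), event by event:
  B1->T, B1->T, B1->F, B2->F, B4->S, B3->T, B5->T
collecting distinct outcomes: B1=T, B1=F, B2=F, B3=T, B4=S, B5=T
Answer: B1=T, B1=F, B2=F, B3=T, B4=S, B5=T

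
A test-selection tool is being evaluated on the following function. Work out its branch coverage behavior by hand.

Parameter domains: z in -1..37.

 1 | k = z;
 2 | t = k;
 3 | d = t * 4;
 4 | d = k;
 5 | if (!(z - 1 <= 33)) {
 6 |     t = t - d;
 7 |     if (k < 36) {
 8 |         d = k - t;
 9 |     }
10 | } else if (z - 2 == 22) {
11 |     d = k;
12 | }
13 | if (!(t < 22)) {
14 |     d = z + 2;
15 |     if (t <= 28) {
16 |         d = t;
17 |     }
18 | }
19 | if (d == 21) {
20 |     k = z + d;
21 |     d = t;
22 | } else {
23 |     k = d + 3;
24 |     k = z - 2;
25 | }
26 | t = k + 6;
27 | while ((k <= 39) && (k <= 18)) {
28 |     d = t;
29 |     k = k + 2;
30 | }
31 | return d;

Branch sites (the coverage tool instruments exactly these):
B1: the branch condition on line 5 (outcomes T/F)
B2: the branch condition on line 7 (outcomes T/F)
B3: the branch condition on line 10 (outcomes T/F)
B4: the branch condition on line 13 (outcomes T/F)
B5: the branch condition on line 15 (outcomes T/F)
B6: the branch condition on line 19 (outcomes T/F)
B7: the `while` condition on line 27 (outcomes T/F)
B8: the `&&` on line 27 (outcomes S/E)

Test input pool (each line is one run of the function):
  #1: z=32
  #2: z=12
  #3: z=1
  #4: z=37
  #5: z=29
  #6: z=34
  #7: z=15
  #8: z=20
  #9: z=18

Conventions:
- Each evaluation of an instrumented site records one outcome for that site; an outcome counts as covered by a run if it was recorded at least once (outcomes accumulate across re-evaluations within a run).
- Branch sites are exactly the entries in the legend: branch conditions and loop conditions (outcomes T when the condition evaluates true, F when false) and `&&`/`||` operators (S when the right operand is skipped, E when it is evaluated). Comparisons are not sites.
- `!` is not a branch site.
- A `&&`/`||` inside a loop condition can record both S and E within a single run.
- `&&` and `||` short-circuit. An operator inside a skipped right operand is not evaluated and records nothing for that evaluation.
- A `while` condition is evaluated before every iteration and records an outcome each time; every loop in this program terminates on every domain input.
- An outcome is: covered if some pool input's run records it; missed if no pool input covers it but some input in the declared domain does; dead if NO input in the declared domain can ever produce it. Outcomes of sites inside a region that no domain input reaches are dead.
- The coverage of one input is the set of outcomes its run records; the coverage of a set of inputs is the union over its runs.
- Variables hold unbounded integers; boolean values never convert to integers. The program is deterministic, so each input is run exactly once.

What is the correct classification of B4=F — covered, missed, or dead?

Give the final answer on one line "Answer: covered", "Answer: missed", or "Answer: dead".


B4=F is recorded by pool input(s) 2, 3, 4, 7, 8, 9 -> covered
Answer: covered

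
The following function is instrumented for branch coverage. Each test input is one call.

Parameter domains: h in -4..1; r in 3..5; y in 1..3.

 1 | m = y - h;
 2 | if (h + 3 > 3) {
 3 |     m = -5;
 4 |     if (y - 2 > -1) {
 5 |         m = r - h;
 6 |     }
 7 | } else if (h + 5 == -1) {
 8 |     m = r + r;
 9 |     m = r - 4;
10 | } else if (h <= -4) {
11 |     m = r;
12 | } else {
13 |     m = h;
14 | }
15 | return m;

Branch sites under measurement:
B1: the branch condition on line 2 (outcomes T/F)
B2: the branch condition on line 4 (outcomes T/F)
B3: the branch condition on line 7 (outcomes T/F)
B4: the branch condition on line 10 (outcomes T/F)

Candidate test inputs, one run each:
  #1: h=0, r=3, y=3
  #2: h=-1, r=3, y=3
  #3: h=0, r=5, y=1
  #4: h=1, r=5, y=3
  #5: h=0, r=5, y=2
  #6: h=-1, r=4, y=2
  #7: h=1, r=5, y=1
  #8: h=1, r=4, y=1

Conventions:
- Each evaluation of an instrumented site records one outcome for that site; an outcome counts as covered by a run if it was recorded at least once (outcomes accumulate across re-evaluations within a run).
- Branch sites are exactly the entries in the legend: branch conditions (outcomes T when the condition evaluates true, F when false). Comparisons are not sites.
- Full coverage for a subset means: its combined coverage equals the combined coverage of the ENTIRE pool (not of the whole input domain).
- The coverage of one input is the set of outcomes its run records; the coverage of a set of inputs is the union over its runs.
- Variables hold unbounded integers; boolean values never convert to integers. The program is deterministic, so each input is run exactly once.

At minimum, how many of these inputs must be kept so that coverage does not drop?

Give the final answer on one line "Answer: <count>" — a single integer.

run #1 (h=0, r=3, y=3) records B1=F, B3=F, B4=F
run #2 (h=-1, r=3, y=3) records B1=F, B3=F, B4=F
run #3 (h=0, r=5, y=1) records B1=F, B3=F, B4=F
run #4 (h=1, r=5, y=3) records B1=T, B2=T
run #5 (h=0, r=5, y=2) records B1=F, B3=F, B4=F
run #6 (h=-1, r=4, y=2) records B1=F, B3=F, B4=F
run #7 (h=1, r=5, y=1) records B1=T, B2=F
run #8 (h=1, r=4, y=1) records B1=T, B2=F
together the pool reaches 6 outcomes: B1=T, B1=F, B2=T, B2=F, B3=F, B4=F
checked all size-1 subsets: none covers 6 outcomes (max 3/6)
checked all size-2 subsets: none covers 6 outcomes (max 5/6)
size 3: inputs {1, 4, 7} cover all 6 outcomes, and no lexicographically smaller subset of this size does

Answer: 3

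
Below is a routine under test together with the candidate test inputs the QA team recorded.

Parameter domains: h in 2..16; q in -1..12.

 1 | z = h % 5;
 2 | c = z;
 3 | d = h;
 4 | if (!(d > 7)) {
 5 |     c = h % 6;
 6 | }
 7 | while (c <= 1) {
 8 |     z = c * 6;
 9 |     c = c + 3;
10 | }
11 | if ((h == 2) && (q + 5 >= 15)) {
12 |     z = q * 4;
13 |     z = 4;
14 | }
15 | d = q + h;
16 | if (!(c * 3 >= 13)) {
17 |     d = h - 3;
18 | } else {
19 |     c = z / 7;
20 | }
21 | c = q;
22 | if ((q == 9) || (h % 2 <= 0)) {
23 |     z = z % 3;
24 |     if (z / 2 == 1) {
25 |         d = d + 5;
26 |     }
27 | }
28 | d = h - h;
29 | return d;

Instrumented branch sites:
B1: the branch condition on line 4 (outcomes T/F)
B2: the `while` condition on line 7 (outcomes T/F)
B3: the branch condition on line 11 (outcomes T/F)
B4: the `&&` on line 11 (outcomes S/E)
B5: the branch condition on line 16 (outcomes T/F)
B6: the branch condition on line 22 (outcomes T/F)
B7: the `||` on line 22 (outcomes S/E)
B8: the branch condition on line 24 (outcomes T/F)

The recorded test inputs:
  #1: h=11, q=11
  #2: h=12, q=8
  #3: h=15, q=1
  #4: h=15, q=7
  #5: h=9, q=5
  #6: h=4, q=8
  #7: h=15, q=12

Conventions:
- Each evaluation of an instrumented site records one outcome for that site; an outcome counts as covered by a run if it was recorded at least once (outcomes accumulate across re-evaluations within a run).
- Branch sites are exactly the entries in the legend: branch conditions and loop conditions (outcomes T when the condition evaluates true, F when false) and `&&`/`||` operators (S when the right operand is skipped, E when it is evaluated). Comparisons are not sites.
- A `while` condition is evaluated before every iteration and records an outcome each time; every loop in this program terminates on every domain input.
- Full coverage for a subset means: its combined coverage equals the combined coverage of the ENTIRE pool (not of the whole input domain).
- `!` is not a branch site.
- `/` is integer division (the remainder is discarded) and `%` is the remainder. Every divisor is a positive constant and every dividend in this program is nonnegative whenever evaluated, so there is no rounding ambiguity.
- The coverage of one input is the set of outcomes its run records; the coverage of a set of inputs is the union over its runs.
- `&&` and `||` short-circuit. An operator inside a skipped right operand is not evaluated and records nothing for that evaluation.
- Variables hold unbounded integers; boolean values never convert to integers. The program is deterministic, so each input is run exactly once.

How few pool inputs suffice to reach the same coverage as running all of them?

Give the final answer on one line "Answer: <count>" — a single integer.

test 1 (h=11, q=11) hits B1=F, B2=T, B2=F, B3=F, B4=S, B5=T, B6=F, B7=E
test 2 (h=12, q=8) hits B1=F, B2=F, B3=F, B4=S, B5=T, B6=T, B7=E, B8=T
test 3 (h=15, q=1) hits B1=F, B2=T, B2=F, B3=F, B4=S, B5=T, B6=F, B7=E
test 4 (h=15, q=7) hits B1=F, B2=T, B2=F, B3=F, B4=S, B5=T, B6=F, B7=E
test 5 (h=9, q=5) hits B1=F, B2=F, B3=F, B4=S, B5=T, B6=F, B7=E
test 6 (h=4, q=8) hits B1=T, B2=F, B3=F, B4=S, B5=T, B6=T, B7=E, B8=F
test 7 (h=15, q=12) hits B1=F, B2=T, B2=F, B3=F, B4=S, B5=T, B6=F, B7=E
together the pool reaches 12 outcomes: B1=T, B1=F, B2=T, B2=F, B3=F, B4=S, B5=T, B6=T, B6=F, B7=E, B8=T, B8=F
size 1 is not enough: best union over all size-1 subsets is 8/12
size 2 is not enough: best union over all size-2 subsets is 11/12
inputs {1, 2, 6} (size 3) cover everything; no size-3 subset with a lexicographically smaller index list covers all 12

Answer: 3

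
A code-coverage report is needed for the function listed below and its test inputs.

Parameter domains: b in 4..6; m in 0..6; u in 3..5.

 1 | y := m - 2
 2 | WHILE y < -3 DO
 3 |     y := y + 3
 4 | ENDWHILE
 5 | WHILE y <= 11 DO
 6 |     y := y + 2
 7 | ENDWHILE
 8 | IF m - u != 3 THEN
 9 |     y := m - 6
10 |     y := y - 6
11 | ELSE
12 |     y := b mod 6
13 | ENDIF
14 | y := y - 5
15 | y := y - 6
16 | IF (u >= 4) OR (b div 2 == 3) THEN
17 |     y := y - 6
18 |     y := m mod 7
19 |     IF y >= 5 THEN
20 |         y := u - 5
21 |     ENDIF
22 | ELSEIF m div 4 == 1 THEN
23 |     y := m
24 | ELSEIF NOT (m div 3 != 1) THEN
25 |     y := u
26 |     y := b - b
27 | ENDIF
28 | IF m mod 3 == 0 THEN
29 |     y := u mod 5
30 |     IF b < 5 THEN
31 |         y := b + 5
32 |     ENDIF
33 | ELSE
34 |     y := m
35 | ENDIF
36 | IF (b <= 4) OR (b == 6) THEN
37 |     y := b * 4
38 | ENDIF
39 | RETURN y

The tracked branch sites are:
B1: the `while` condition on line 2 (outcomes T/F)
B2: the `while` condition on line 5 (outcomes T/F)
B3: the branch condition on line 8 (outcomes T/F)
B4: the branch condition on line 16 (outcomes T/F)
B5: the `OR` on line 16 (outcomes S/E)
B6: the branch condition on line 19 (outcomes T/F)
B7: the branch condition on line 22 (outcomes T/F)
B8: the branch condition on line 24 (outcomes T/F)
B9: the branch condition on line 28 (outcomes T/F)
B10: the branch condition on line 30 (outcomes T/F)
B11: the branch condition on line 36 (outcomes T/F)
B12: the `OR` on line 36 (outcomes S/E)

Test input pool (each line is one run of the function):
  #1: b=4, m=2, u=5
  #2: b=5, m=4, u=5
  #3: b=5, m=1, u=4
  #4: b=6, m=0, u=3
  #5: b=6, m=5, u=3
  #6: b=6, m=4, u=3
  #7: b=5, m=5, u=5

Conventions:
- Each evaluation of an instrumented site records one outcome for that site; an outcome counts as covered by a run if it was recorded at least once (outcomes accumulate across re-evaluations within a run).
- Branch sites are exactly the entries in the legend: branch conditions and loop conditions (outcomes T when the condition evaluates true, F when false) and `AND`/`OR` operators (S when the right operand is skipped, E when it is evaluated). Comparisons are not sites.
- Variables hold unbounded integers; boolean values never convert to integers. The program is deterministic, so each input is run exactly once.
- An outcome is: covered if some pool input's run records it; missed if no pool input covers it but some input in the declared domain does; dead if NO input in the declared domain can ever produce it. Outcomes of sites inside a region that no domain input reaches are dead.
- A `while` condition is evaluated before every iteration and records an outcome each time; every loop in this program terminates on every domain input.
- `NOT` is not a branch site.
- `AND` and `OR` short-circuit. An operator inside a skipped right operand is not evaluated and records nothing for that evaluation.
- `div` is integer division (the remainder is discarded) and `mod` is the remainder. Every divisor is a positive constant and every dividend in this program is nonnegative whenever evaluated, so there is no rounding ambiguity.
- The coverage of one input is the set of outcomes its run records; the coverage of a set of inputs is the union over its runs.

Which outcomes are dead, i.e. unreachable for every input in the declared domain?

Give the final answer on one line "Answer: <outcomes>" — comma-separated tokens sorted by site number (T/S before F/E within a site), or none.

exhaustive pass over the 63-input domain:
  B1=T: no domain input ever produces it -> dead
  reachable outcomes have witnesses, e.g. B1=F (e.g. b=4, m=0, u=3), B2=T (e.g. b=4, m=0, u=3), B2=F (e.g. b=4, m=0, u=3), B3=T (e.g. b=4, m=0, u=3)

Answer: B1=T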